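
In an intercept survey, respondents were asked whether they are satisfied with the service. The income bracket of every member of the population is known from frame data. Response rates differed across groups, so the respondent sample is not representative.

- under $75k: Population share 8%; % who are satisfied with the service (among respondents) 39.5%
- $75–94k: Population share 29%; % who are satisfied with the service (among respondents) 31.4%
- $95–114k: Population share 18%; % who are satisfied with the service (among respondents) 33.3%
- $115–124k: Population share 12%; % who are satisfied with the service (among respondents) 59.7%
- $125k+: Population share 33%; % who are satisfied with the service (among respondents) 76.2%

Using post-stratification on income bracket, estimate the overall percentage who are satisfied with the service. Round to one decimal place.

50.6%

Reweight to the known income bracket distribution:
  under $75k: 0.08 × 39.5 = 3.16
  $75–94k: 0.29 × 31.4 = 9.106
  $95–114k: 0.18 × 33.3 = 5.994
  $115–124k: 0.12 × 59.7 = 7.164
  $125k+: 0.33 × 76.2 = 25.146
Post-stratified estimate = 50.57 → 50.6%.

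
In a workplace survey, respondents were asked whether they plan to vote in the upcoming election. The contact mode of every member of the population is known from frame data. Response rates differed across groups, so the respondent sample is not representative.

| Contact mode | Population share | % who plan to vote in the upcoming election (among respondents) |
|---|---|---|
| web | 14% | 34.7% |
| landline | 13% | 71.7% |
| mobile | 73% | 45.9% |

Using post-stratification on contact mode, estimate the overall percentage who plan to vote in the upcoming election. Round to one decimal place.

47.7%

Post-stratification weights by population share, not respondent share:
  web: 0.14 × 34.7 = 4.858
  landline: 0.13 × 71.7 = 9.321
  mobile: 0.73 × 45.9 = 33.507
Post-stratified estimate = 47.686 → 47.7%.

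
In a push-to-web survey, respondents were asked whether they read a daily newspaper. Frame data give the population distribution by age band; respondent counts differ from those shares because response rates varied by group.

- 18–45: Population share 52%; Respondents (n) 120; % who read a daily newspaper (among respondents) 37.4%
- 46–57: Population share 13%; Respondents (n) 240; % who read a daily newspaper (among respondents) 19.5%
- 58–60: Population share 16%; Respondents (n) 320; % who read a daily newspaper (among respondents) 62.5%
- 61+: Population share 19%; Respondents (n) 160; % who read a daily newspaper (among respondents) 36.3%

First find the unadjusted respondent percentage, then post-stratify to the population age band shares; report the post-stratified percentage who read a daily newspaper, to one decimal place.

38.9%

Naive respondent-only estimate (weights = respondent counts):
  (120/840)×37.4 + (240/840)×19.5 + (320/840)×62.5 + (160/840)×36.3 = 41.6381%
Post-stratifying to population shares instead:
  0.52×37.4 + 0.13×19.5 + 0.16×62.5 + 0.19×36.3 = 38.88%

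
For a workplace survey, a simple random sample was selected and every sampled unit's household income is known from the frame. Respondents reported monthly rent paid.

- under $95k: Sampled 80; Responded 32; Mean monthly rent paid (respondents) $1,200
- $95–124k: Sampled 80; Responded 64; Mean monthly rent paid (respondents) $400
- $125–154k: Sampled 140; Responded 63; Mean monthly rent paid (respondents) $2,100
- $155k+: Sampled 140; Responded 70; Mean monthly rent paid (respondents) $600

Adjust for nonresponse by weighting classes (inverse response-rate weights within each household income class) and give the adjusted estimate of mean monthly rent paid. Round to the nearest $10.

$1,150

Response rates by class: under $95k 32/80 = 40%, $95–124k 64/80 = 80%, $125–154k 63/140 = 45%, $155k+ 70/140 = 50%.
Inverse-response-rate weighting restores each class to its sampled count, so class totals weight by n_sampled:
  under $95k: 80 × 1200 = 96,000
  $95–124k: 80 × 400 = 32,000
  $125–154k: 140 × 2100 = 294,000
  $155k+: 140 × 600 = 84,000
Adjusted estimate = 506,000 / 440 = 1150 → $1,150.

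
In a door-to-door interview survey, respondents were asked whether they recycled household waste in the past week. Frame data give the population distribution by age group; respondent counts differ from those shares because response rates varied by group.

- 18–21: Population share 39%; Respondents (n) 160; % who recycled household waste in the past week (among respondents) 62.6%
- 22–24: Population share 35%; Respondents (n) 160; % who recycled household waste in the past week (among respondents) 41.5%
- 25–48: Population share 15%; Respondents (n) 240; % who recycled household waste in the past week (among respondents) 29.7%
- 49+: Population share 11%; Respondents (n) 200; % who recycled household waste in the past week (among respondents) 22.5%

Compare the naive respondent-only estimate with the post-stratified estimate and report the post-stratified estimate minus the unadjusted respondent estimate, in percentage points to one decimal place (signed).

Without adjustment, the pooled respondent share is:
  (160/760)×62.6 + (160/760)×41.5 + (240/760)×29.7 + (200/760)×22.5 = 37.2158%
Post-stratifying to population shares instead:
  0.39×62.6 + 0.35×41.5 + 0.15×29.7 + 0.11×22.5 = 45.869%
Difference = 45.869 − 37.2158 = 8.6532 pp.

+8.7 percentage points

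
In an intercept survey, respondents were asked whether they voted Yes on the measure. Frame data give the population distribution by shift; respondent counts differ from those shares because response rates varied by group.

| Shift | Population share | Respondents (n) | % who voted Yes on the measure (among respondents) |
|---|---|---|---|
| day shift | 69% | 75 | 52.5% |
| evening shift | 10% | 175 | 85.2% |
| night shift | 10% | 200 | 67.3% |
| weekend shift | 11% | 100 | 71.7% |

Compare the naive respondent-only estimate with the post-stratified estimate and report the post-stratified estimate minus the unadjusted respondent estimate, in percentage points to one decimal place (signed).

Naive respondent-only estimate (weights = respondent counts):
  (75/550)×52.5 + (175/550)×85.2 + (200/550)×67.3 + (100/550)×71.7 = 71.7773%
Post-stratifying to population shares instead:
  0.69×52.5 + 0.1×85.2 + 0.1×67.3 + 0.11×71.7 = 59.362%
Difference = 59.362 − 71.7773 = -12.4153 pp.

-12.4 percentage points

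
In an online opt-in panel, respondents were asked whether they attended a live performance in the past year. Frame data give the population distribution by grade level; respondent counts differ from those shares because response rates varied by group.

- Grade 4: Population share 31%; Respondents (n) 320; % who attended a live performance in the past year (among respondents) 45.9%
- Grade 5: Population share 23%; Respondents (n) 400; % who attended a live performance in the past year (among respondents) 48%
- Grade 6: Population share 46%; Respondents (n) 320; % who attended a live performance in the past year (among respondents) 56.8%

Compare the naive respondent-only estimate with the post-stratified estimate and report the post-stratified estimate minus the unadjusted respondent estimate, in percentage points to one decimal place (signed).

+1.3 percentage points

Naive respondent-only estimate (weights = respondent counts):
  (320/1040)×45.9 + (400/1040)×48 + (320/1040)×56.8 = 50.0615%
Post-stratified estimate weights by population shares:
  0.31×45.9 + 0.23×48 + 0.46×56.8 = 51.397%
Difference = 51.397 − 50.0615 = 1.3355 pp.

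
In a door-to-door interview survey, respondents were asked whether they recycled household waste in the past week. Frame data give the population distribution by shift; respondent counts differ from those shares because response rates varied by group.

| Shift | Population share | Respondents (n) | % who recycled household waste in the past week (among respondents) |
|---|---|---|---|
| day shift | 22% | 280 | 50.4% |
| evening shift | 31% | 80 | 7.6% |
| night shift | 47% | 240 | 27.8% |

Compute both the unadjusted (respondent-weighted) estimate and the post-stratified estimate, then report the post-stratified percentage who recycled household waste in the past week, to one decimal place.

26.5%

Unadjusted (pooled respondent) estimate weights by respondent counts:
  (280/600)×50.4 + (80/600)×7.6 + (240/600)×27.8 = 35.6533%
Post-stratified estimate weights by population shares:
  0.22×50.4 + 0.31×7.6 + 0.47×27.8 = 26.51%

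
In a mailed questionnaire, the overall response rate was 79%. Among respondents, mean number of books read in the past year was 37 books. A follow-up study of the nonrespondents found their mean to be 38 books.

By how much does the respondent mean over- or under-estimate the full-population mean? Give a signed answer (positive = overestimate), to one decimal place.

Nonresponse fraction = 1 − 0.79 = 0.21.
Bias = (nonresponse fraction) × (respondent mean − nonrespondent mean)
     = 0.21 × (37 − 38) = 0.21 × -1 = -0.21.

-0.2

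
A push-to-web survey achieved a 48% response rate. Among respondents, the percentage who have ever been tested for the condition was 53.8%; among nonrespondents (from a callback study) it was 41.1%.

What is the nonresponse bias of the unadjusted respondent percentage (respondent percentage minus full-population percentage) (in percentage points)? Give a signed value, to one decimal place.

Nonresponse fraction = 1 − 0.48 = 0.52.
Bias = (nonresponse fraction) × (respondent percentage − nonrespondent percentage)
     = 0.52 × (53.8 − 41.1) = 0.52 × 12.7 = 6.604.

+6.6 percentage points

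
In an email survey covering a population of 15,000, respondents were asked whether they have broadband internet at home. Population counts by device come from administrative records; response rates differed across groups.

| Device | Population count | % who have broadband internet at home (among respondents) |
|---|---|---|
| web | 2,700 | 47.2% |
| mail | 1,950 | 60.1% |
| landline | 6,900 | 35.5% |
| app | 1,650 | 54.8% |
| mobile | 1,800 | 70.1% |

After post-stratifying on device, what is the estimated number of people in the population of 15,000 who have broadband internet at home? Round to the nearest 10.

Estimated count per cell = population count × respondent percentage:
  web: 2,700 × 47.2% = 1274.4
  mail: 1,950 × 60.1% = 1171.95
  landline: 6,900 × 35.5% = 2449.5
  app: 1,650 × 54.8% = 904.2
  mobile: 1,800 × 70.1% = 1261.8
Estimated total = 7061.85 → 7,060.

7,060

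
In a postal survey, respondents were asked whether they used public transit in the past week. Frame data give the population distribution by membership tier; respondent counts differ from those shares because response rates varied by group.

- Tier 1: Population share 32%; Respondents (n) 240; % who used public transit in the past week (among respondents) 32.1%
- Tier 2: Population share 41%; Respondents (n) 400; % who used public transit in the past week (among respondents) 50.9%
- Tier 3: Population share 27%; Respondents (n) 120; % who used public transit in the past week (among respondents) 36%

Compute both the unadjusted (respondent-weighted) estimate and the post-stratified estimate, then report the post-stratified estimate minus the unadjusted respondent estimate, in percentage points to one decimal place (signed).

Unadjusted (pooled respondent) estimate weights by respondent counts:
  (240/760)×32.1 + (400/760)×50.9 + (120/760)×36 = 42.6105%
Reweighting by population membership tier shares:
  0.32×32.1 + 0.41×50.9 + 0.27×36 = 40.861%
Difference = 40.861 − 42.6105 = -1.7495 pp.

-1.7 percentage points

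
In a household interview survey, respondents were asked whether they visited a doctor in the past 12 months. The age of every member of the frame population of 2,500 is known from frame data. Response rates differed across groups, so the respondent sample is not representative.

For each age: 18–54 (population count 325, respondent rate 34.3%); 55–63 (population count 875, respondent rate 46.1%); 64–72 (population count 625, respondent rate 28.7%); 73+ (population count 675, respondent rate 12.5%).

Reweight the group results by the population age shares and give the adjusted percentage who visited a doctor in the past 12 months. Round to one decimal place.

Reweight to the known age distribution:
  18–54: (325/2,500) × 34.3 = 4.459
  55–63: (875/2,500) × 46.1 = 16.135
  64–72: (625/2,500) × 28.7 = 7.175
  73+: (675/2,500) × 12.5 = 3.375
Post-stratified estimate = 31.144 → 31.1%.

31.1%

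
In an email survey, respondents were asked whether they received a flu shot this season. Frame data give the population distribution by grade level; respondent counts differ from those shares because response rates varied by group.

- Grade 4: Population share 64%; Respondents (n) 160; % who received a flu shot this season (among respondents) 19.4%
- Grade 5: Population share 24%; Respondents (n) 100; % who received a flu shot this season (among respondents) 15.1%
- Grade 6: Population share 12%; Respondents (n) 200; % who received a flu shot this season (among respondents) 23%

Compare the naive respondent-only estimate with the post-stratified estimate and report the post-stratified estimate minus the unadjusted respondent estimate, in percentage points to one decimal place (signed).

-1.2 percentage points

Naive respondent-only estimate (weights = respondent counts):
  (160/460)×19.4 + (100/460)×15.1 + (200/460)×23 = 20.0304%
Reweighting by population grade level shares:
  0.64×19.4 + 0.24×15.1 + 0.12×23 = 18.8%
Difference = 18.8 − 20.0304 = -1.2304 pp.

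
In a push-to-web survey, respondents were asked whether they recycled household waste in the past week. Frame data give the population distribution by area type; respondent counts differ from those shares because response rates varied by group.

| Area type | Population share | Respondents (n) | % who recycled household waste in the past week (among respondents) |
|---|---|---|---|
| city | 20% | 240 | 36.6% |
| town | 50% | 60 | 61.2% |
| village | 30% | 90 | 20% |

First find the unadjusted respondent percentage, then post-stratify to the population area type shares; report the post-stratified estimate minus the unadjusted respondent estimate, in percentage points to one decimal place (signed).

+7.4 percentage points

Without adjustment, the pooled respondent share is:
  (240/390)×36.6 + (60/390)×61.2 + (90/390)×20 = 36.5538%
Post-stratified estimate weights by population shares:
  0.2×36.6 + 0.5×61.2 + 0.3×20 = 43.92%
Difference = 43.92 − 36.5538 = 7.3662 pp.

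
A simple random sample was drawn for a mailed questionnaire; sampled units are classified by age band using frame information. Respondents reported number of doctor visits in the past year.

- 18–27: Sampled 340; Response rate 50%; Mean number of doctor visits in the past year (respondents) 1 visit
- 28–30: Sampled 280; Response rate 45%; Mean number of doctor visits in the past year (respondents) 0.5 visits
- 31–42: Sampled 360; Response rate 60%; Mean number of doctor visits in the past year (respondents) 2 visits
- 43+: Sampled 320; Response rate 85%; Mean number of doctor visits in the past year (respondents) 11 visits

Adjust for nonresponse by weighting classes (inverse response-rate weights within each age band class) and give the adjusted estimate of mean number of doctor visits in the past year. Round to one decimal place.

3.6

With weight = n_sampled/n_responded per class, the weighted class total is n_sampled:
  18–27: 340 × 1 = 340
  28–30: 280 × 0.5 = 140
  31–42: 360 × 2 = 720
  43+: 320 × 11 = 3520
Adjusted estimate = 4720 / 1,300 = 3.63077 → 3.6.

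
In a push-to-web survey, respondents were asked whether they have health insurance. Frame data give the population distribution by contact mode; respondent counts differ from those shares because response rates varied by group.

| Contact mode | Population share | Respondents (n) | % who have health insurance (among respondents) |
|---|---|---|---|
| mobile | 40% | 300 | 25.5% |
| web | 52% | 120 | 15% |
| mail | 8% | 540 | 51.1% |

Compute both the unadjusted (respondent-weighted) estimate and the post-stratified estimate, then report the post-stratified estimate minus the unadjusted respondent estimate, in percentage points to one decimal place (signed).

Naive respondent-only estimate (weights = respondent counts):
  (300/960)×25.5 + (120/960)×15 + (540/960)×51.1 = 38.5875%
Post-stratifying to population shares instead:
  0.4×25.5 + 0.52×15 + 0.08×51.1 = 22.088%
Difference = 22.088 − 38.5875 = -16.4995 pp.

-16.5 percentage points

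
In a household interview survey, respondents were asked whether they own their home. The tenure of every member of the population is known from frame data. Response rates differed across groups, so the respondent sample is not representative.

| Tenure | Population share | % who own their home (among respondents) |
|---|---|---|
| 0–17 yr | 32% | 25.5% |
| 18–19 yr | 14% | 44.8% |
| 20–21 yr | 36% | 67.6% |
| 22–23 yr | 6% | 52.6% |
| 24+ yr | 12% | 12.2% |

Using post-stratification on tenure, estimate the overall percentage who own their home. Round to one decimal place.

Reweight to the known tenure distribution:
  0–17 yr: 0.32 × 25.5 = 8.16
  18–19 yr: 0.14 × 44.8 = 6.272
  20–21 yr: 0.36 × 67.6 = 24.336
  22–23 yr: 0.06 × 52.6 = 3.156
  24+ yr: 0.12 × 12.2 = 1.464
Post-stratified estimate = 43.388 → 43.4%.

43.4%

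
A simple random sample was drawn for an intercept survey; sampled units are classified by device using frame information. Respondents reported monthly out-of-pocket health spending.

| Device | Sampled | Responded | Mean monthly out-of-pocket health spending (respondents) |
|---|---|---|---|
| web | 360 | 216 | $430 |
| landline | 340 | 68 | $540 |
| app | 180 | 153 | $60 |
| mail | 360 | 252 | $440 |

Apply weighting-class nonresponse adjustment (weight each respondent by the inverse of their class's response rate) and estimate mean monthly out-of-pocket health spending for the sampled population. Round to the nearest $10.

$410

Class response rates: web 216/360 = 60%, landline 68/340 = 20%, app 153/180 = 85%, mail 252/360 = 70%.
Each respondent's weight = sampled/responded in their class; summing within a class gives n_sampled, so:
  web: 360 × 430 = 154,800
  landline: 340 × 540 = 183,600
  app: 180 × 60 = 10,800
  mail: 360 × 440 = 158,400
Adjusted estimate = 507,600 / 1,240 = 409.355 → $410.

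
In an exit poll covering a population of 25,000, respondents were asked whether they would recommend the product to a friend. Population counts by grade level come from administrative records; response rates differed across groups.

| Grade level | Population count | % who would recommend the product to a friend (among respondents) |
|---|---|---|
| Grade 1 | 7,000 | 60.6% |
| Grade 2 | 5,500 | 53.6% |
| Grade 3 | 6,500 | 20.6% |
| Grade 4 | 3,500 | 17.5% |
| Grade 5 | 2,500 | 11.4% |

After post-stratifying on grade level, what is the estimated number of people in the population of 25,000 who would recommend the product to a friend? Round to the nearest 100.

Apply each group's respondent rate to its population count:
  Grade 1: 7,000 × 60.6% = 4242
  Grade 2: 5,500 × 53.6% = 2948
  Grade 3: 6,500 × 20.6% = 1339
  Grade 4: 3,500 × 17.5% = 612.5
  Grade 5: 2,500 × 11.4% = 285
Estimated total = 9426.5 → 9,400.

9,400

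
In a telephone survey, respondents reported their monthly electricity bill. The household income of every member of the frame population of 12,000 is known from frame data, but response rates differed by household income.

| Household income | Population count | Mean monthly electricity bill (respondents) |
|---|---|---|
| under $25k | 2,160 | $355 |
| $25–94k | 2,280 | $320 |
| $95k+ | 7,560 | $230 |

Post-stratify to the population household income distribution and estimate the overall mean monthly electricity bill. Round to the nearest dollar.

$270

Weight each group's respondent value by its population share:
  under $25k: (2,160/12,000) × 355 = 63.9
  $25–94k: (2,280/12,000) × 320 = 60.8
  $95k+: (7,560/12,000) × 230 = 144.9
Post-stratified estimate = 269.6 → $270.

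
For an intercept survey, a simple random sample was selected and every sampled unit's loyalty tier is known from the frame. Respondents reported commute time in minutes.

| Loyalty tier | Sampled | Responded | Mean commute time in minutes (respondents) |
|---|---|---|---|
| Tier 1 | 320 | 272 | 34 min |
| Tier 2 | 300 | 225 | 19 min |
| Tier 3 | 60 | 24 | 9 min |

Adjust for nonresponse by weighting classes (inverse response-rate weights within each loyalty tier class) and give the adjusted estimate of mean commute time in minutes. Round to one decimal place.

Response rates by class: Tier 1 272/320 = 85%, Tier 2 225/300 = 75%, Tier 3 24/60 = 40%.
Weighting each respondent by the inverse class response rate inflates each class back to its sampled size, so the class weight is n_sampled:
  Tier 1: 320 × 34 = 10,880
  Tier 2: 300 × 19 = 5700
  Tier 3: 60 × 9 = 540
Adjusted estimate = 17,120 / 680 = 25.1765 → 25.2.

25.2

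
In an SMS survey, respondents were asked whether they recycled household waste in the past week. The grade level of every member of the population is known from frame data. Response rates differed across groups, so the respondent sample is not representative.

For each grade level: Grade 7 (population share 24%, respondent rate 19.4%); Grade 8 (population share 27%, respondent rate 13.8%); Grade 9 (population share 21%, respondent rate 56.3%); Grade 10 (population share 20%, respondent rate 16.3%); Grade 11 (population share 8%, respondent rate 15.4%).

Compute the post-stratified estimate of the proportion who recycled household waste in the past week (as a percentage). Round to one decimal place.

24.7%

Post-stratification weights by population share, not respondent share:
  Grade 7: 0.24 × 19.4 = 4.656
  Grade 8: 0.27 × 13.8 = 3.726
  Grade 9: 0.21 × 56.3 = 11.823
  Grade 10: 0.2 × 16.3 = 3.26
  Grade 11: 0.08 × 15.4 = 1.232
Post-stratified estimate = 24.697 → 24.7%.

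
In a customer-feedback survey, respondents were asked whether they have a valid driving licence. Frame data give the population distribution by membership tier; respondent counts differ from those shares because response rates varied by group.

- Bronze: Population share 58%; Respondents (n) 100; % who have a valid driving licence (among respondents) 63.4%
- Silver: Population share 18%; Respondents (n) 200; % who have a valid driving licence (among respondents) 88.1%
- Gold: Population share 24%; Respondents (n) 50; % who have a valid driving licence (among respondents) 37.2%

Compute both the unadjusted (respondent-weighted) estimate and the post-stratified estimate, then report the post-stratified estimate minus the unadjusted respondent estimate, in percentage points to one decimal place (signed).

-12.2 percentage points

Naive respondent-only estimate (weights = respondent counts):
  (100/350)×63.4 + (200/350)×88.1 + (50/350)×37.2 = 73.7714%
Post-stratifying to population shares instead:
  0.58×63.4 + 0.18×88.1 + 0.24×37.2 = 61.558%
Difference = 61.558 − 73.7714 = -12.2134 pp.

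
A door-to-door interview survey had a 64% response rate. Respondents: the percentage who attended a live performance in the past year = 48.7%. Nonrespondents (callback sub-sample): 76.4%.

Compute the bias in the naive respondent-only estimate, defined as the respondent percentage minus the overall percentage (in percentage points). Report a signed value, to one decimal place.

-10.0 percentage points

Nonresponse fraction = 1 − 0.64 = 0.36.
Bias = (nonresponse fraction) × (respondent percentage − nonrespondent percentage)
     = 0.36 × (48.7 − 76.4) = 0.36 × -27.7 = -9.972.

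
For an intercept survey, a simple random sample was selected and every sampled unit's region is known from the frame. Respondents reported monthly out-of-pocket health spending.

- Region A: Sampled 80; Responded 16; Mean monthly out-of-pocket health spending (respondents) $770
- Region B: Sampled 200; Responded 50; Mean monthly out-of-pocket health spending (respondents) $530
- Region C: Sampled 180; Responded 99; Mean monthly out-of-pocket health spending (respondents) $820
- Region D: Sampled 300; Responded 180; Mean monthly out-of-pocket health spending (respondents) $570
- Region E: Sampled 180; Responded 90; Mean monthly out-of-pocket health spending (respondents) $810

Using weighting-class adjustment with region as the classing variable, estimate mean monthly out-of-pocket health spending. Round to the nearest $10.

Response rates by class: Region A 16/80 = 20%, Region B 50/200 = 25%, Region C 99/180 = 55%, Region D 180/300 = 60%, Region E 90/180 = 50%.
Each respondent's weight = sampled/responded in their class; summing within a class gives n_sampled, so:
  Region A: 80 × 770 = 61,600
  Region B: 200 × 530 = 106,000
  Region C: 180 × 820 = 147,600
  Region D: 300 × 570 = 171,000
  Region E: 180 × 810 = 145,800
Adjusted estimate = 632,000 / 940 = 672.34 → $670.

$670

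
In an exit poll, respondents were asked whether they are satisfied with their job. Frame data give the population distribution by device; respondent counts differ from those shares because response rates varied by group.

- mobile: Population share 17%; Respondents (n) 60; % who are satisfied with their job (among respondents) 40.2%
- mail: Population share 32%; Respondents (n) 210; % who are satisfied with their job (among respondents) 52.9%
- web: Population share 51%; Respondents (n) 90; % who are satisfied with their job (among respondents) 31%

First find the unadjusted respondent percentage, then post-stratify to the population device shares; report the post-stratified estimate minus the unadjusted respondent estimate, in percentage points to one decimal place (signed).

Without adjustment, the pooled respondent share is:
  (60/360)×40.2 + (210/360)×52.9 + (90/360)×31 = 45.3083%
Post-stratified estimate weights by population shares:
  0.17×40.2 + 0.32×52.9 + 0.51×31 = 39.572%
Difference = 39.572 − 45.3083 = -5.7363 pp.

-5.7 percentage points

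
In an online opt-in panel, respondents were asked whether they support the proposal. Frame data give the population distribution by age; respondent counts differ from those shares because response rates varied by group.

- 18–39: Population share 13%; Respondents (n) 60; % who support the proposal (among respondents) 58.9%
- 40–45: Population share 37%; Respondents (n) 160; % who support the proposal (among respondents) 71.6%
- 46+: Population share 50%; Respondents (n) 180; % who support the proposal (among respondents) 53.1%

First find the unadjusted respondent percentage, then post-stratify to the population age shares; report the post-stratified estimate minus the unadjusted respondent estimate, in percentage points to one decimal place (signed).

-0.7 percentage points

Without adjustment, the pooled respondent share is:
  (60/400)×58.9 + (160/400)×71.6 + (180/400)×53.1 = 61.37%
Reweighting by population age shares:
  0.13×58.9 + 0.37×71.6 + 0.5×53.1 = 60.699%
Difference = 60.699 − 61.37 = -0.671 pp.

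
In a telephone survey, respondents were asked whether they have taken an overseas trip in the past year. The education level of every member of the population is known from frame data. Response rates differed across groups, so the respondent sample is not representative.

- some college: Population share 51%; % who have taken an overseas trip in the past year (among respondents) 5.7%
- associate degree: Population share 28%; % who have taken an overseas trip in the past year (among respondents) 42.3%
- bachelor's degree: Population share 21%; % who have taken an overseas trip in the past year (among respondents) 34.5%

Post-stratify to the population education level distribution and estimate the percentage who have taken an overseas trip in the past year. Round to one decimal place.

22.0%

Reweight to the known education level distribution:
  some college: 0.51 × 5.7 = 2.907
  associate degree: 0.28 × 42.3 = 11.844
  bachelor's degree: 0.21 × 34.5 = 7.245
Post-stratified estimate = 21.996 → 22.0%.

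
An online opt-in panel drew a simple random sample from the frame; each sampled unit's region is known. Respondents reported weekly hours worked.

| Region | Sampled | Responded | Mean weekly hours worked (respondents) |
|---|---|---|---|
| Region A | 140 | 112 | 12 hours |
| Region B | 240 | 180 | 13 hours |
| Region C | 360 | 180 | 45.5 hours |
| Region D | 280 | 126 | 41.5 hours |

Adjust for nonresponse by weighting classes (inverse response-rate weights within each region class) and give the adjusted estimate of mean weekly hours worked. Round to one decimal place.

32.2

Response rates by class: Region A 112/140 = 80%, Region B 180/240 = 75%, Region C 180/360 = 50%, Region D 126/280 = 45%.
Each respondent's weight = sampled/responded in their class; summing within a class gives n_sampled, so:
  Region A: 140 × 12 = 1680
  Region B: 240 × 13 = 3120
  Region C: 360 × 45.5 = 16,380
  Region D: 280 × 41.5 = 11,620
Adjusted estimate = 32,800 / 1,020 = 32.1569 → 32.2.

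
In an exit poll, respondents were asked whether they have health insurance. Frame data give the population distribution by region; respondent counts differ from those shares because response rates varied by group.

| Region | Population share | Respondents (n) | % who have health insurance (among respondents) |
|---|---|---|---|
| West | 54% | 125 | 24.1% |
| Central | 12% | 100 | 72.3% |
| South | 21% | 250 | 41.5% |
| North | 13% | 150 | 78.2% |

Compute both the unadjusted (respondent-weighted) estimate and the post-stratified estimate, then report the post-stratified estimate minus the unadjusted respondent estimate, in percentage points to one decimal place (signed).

-11.2 percentage points

Unadjusted (pooled respondent) estimate weights by respondent counts:
  (125/625)×24.1 + (100/625)×72.3 + (250/625)×41.5 + (150/625)×78.2 = 51.756%
Reweighting by population region shares:
  0.54×24.1 + 0.12×72.3 + 0.21×41.5 + 0.13×78.2 = 40.571%
Difference = 40.571 − 51.756 = -11.185 pp.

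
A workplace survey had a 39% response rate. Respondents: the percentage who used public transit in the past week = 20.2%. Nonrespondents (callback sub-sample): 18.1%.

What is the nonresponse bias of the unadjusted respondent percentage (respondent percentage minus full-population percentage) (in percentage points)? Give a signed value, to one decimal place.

Nonresponse fraction = 1 − 0.39 = 0.61.
Bias = (nonresponse fraction) × (respondent percentage − nonrespondent percentage)
     = 0.61 × (20.2 − 18.1) = 0.61 × 2.1 = 1.281.

+1.3 percentage points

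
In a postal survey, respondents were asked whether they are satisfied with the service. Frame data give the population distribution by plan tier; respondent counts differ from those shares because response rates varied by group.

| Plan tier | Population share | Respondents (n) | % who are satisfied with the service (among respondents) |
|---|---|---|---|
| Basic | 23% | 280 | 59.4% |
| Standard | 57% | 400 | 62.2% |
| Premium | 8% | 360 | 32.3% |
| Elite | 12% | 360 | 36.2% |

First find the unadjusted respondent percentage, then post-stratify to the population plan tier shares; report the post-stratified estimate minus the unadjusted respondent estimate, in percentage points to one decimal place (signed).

Naive respondent-only estimate (weights = respondent counts):
  (280/1400)×59.4 + (400/1400)×62.2 + (360/1400)×32.3 + (360/1400)×36.2 = 47.2657%
Reweighting by population plan tier shares:
  0.23×59.4 + 0.57×62.2 + 0.08×32.3 + 0.12×36.2 = 56.044%
Difference = 56.044 − 47.2657 = 8.7783 pp.

+8.8 percentage points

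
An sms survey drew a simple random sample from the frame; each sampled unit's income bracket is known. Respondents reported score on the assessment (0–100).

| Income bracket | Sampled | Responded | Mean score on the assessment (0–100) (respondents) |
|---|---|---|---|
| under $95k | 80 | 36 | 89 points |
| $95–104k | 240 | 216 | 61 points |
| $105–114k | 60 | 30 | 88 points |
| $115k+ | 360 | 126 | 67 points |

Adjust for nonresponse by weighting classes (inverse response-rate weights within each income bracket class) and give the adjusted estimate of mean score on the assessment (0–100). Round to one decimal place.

69.1

Response rates by class: under $95k 36/80 = 45%, $95–104k 216/240 = 90%, $105–114k 30/60 = 50%, $115k+ 126/360 = 35%.
Weighting each respondent by the inverse class response rate inflates each class back to its sampled size, so the class weight is n_sampled:
  under $95k: 80 × 89 = 7120
  $95–104k: 240 × 61 = 14,640
  $105–114k: 60 × 88 = 5280
  $115k+: 360 × 67 = 24,120
Adjusted estimate = 51,160 / 740 = 69.1351 → 69.1.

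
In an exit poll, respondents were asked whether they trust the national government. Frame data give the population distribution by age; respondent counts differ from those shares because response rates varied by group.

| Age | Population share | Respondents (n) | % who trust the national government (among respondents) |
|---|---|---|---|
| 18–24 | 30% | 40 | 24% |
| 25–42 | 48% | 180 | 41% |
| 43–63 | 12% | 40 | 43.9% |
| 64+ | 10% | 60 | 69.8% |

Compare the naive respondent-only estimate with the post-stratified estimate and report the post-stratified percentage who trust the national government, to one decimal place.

39.1%

Naive respondent-only estimate (weights = respondent counts):
  (40/320)×24 + (180/320)×41 + (40/320)×43.9 + (60/320)×69.8 = 44.6375%
Post-stratified estimate weights by population shares:
  0.3×24 + 0.48×41 + 0.12×43.9 + 0.1×69.8 = 39.128%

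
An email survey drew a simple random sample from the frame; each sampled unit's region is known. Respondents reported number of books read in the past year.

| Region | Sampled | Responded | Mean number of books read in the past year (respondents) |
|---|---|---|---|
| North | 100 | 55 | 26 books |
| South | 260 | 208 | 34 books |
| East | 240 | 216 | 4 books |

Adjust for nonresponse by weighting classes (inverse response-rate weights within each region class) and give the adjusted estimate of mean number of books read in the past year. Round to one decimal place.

20.7

Response rates by class: North 55/100 = 55%, South 208/260 = 80%, East 216/240 = 90%.
Each respondent's weight = sampled/responded in their class; summing within a class gives n_sampled, so:
  North: 100 × 26 = 2600
  South: 260 × 34 = 8840
  East: 240 × 4 = 960
Adjusted estimate = 12,400 / 600 = 20.6667 → 20.7.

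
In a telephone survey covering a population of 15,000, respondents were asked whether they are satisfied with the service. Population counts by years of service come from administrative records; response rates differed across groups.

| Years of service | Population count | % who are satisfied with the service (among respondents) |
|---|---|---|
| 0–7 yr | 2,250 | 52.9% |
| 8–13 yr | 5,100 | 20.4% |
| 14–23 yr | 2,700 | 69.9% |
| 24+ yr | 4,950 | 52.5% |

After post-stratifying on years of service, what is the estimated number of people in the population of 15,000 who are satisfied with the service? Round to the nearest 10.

Apply each group's respondent rate to its population count:
  0–7 yr: 2,250 × 52.9% = 1190.25
  8–13 yr: 5,100 × 20.4% = 1040.4
  14–23 yr: 2,700 × 69.9% = 1887.3
  24+ yr: 4,950 × 52.5% = 2598.75
Estimated total = 6716.7 → 6,720.

6,720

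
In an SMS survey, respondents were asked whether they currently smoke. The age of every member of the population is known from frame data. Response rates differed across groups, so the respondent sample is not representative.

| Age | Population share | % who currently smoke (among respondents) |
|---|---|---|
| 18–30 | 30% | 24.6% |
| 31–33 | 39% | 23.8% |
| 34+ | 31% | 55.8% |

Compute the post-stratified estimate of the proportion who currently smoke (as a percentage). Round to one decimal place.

34.0%

Each cell contributes population-share × respondent value:
  18–30: 0.3 × 24.6 = 7.38
  31–33: 0.39 × 23.8 = 9.282
  34+: 0.31 × 55.8 = 17.298
Post-stratified estimate = 33.96 → 34.0%.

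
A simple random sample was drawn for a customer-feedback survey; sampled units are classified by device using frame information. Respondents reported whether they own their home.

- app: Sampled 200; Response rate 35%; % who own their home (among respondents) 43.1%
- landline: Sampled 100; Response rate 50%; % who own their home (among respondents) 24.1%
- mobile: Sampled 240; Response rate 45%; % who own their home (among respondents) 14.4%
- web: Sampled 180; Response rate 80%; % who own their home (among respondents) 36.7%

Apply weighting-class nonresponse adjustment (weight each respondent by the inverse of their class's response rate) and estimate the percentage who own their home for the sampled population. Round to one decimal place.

29.3%

Inverse-response-rate weighting restores each class to its sampled count, so class totals weight by n_sampled:
  app: 200 × 43.1 = 8620
  landline: 100 × 24.1 = 2410
  mobile: 240 × 14.4 = 3456
  web: 180 × 36.7 = 6606
Adjusted estimate = 21,092 / 720 = 29.2944 → 29.3%.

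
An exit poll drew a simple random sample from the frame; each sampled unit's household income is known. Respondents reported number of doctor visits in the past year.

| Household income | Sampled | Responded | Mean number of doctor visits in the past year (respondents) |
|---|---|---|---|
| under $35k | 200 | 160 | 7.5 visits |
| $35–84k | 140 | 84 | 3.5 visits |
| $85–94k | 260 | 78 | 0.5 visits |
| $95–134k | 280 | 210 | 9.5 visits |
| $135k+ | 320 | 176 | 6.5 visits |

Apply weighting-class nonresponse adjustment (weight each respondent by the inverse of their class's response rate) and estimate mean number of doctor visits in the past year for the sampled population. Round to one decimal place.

Class response rates: under $35k 160/200 = 80%, $35–84k 84/140 = 60%, $85–94k 78/260 = 30%, $95–134k 210/280 = 75%, $135k+ 176/320 = 55%.
Each respondent's weight = sampled/responded in their class; summing within a class gives n_sampled, so:
  under $35k: 200 × 7.5 = 1500
  $35–84k: 140 × 3.5 = 490
  $85–94k: 260 × 0.5 = 130
  $95–134k: 280 × 9.5 = 2660
  $135k+: 320 × 6.5 = 2080
Adjusted estimate = 6860 / 1,200 = 5.71667 → 5.7.

5.7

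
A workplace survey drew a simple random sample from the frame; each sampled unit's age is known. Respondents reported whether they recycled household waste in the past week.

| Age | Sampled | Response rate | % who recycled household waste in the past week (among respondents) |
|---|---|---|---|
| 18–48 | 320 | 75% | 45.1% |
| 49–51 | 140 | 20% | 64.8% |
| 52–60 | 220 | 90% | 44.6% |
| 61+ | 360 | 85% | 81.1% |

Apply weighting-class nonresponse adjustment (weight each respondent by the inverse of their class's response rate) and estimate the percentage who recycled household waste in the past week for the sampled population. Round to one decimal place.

Inverse-response-rate weighting restores each class to its sampled count, so class totals weight by n_sampled:
  18–48: 320 × 45.1 = 14,432
  49–51: 140 × 64.8 = 9072
  52–60: 220 × 44.6 = 9812
  61+: 360 × 81.1 = 29196
Adjusted estimate = 62,512 / 1,040 = 60.1077 → 60.1%.

60.1%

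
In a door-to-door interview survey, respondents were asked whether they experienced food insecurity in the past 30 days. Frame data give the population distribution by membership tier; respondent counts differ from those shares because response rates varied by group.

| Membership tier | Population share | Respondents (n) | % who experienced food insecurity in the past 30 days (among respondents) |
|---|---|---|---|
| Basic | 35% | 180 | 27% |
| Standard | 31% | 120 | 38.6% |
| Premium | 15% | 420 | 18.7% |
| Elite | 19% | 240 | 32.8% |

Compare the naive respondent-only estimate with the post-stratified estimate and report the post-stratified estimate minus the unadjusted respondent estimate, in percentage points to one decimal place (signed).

Without adjustment, the pooled respondent share is:
  (180/960)×27 + (120/960)×38.6 + (420/960)×18.7 + (240/960)×32.8 = 26.2688%
Post-stratified estimate weights by population shares:
  0.35×27 + 0.31×38.6 + 0.15×18.7 + 0.19×32.8 = 30.453%
Difference = 30.453 − 26.2688 = 4.1842 pp.

+4.2 percentage points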